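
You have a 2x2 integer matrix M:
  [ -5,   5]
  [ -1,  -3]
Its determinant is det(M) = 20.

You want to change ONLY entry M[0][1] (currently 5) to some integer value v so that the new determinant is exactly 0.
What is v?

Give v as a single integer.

det is linear in entry M[0][1]: det = old_det + (v - 5) * C_01
Cofactor C_01 = 1
Want det = 0: 20 + (v - 5) * 1 = 0
  (v - 5) = -20 / 1 = -20
  v = 5 + (-20) = -15

Answer: -15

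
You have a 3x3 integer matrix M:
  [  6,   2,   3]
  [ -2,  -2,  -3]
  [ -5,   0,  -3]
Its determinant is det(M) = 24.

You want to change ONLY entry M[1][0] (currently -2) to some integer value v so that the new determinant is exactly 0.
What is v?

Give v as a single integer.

Answer: -6

Derivation:
det is linear in entry M[1][0]: det = old_det + (v - -2) * C_10
Cofactor C_10 = 6
Want det = 0: 24 + (v - -2) * 6 = 0
  (v - -2) = -24 / 6 = -4
  v = -2 + (-4) = -6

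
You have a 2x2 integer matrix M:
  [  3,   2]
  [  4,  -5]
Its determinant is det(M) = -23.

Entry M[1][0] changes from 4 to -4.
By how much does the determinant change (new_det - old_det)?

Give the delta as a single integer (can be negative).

Cofactor C_10 = -2
Entry delta = -4 - 4 = -8
Det delta = entry_delta * cofactor = -8 * -2 = 16

Answer: 16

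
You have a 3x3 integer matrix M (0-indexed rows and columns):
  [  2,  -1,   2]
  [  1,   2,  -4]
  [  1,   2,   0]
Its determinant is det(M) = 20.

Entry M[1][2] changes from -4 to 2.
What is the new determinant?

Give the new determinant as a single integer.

det is linear in row 1: changing M[1][2] by delta changes det by delta * cofactor(1,2).
Cofactor C_12 = (-1)^(1+2) * minor(1,2) = -5
Entry delta = 2 - -4 = 6
Det delta = 6 * -5 = -30
New det = 20 + -30 = -10

Answer: -10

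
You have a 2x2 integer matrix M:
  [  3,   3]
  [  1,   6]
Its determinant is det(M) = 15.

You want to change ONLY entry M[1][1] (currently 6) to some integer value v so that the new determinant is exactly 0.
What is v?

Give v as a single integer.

Answer: 1

Derivation:
det is linear in entry M[1][1]: det = old_det + (v - 6) * C_11
Cofactor C_11 = 3
Want det = 0: 15 + (v - 6) * 3 = 0
  (v - 6) = -15 / 3 = -5
  v = 6 + (-5) = 1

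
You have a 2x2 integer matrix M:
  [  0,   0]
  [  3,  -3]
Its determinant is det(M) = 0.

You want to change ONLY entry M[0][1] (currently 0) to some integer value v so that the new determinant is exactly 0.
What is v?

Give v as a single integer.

det is linear in entry M[0][1]: det = old_det + (v - 0) * C_01
Cofactor C_01 = -3
Want det = 0: 0 + (v - 0) * -3 = 0
  (v - 0) = 0 / -3 = 0
  v = 0 + (0) = 0

Answer: 0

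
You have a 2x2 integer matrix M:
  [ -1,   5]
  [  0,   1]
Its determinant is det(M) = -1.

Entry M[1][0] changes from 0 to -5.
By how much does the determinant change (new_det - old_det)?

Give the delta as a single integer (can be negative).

Answer: 25

Derivation:
Cofactor C_10 = -5
Entry delta = -5 - 0 = -5
Det delta = entry_delta * cofactor = -5 * -5 = 25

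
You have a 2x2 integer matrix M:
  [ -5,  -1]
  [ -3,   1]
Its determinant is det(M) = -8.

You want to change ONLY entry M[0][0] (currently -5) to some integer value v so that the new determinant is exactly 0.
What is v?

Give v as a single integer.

Answer: 3

Derivation:
det is linear in entry M[0][0]: det = old_det + (v - -5) * C_00
Cofactor C_00 = 1
Want det = 0: -8 + (v - -5) * 1 = 0
  (v - -5) = 8 / 1 = 8
  v = -5 + (8) = 3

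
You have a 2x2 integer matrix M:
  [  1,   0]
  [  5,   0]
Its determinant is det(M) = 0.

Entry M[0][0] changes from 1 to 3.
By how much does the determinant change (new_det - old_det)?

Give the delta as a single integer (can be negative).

Answer: 0

Derivation:
Cofactor C_00 = 0
Entry delta = 3 - 1 = 2
Det delta = entry_delta * cofactor = 2 * 0 = 0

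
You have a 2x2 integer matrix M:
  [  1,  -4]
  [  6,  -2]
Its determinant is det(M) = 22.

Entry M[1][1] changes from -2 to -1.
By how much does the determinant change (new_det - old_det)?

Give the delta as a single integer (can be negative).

Answer: 1

Derivation:
Cofactor C_11 = 1
Entry delta = -1 - -2 = 1
Det delta = entry_delta * cofactor = 1 * 1 = 1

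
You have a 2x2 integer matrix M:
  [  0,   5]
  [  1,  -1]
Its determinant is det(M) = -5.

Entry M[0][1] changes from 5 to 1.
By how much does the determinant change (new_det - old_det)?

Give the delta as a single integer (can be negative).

Cofactor C_01 = -1
Entry delta = 1 - 5 = -4
Det delta = entry_delta * cofactor = -4 * -1 = 4

Answer: 4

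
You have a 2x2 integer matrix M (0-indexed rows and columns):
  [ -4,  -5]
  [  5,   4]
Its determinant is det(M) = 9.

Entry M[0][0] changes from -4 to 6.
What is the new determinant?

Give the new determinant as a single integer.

det is linear in row 0: changing M[0][0] by delta changes det by delta * cofactor(0,0).
Cofactor C_00 = (-1)^(0+0) * minor(0,0) = 4
Entry delta = 6 - -4 = 10
Det delta = 10 * 4 = 40
New det = 9 + 40 = 49

Answer: 49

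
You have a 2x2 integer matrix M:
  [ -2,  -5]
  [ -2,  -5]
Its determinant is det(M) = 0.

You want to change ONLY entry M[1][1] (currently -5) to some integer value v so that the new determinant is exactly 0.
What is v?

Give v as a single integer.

det is linear in entry M[1][1]: det = old_det + (v - -5) * C_11
Cofactor C_11 = -2
Want det = 0: 0 + (v - -5) * -2 = 0
  (v - -5) = 0 / -2 = 0
  v = -5 + (0) = -5

Answer: -5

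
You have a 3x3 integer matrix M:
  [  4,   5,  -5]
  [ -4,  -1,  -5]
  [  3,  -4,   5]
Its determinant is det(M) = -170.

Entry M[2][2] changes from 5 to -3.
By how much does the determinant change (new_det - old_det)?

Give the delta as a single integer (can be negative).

Cofactor C_22 = 16
Entry delta = -3 - 5 = -8
Det delta = entry_delta * cofactor = -8 * 16 = -128

Answer: -128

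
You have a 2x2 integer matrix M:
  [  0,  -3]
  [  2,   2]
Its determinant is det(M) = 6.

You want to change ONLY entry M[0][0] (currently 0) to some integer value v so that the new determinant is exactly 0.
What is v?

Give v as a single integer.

Answer: -3

Derivation:
det is linear in entry M[0][0]: det = old_det + (v - 0) * C_00
Cofactor C_00 = 2
Want det = 0: 6 + (v - 0) * 2 = 0
  (v - 0) = -6 / 2 = -3
  v = 0 + (-3) = -3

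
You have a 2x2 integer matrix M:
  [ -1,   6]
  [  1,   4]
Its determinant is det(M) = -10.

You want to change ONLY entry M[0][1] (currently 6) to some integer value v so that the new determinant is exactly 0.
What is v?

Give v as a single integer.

det is linear in entry M[0][1]: det = old_det + (v - 6) * C_01
Cofactor C_01 = -1
Want det = 0: -10 + (v - 6) * -1 = 0
  (v - 6) = 10 / -1 = -10
  v = 6 + (-10) = -4

Answer: -4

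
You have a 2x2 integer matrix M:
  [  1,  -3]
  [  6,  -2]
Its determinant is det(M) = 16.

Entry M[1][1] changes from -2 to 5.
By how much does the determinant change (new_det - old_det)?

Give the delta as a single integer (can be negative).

Cofactor C_11 = 1
Entry delta = 5 - -2 = 7
Det delta = entry_delta * cofactor = 7 * 1 = 7

Answer: 7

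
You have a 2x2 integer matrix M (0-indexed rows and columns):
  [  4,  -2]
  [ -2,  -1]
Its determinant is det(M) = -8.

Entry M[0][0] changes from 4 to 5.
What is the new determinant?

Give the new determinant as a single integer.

det is linear in row 0: changing M[0][0] by delta changes det by delta * cofactor(0,0).
Cofactor C_00 = (-1)^(0+0) * minor(0,0) = -1
Entry delta = 5 - 4 = 1
Det delta = 1 * -1 = -1
New det = -8 + -1 = -9

Answer: -9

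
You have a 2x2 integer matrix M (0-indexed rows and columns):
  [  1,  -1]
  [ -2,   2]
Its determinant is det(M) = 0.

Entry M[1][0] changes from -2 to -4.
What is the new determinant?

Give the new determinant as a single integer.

det is linear in row 1: changing M[1][0] by delta changes det by delta * cofactor(1,0).
Cofactor C_10 = (-1)^(1+0) * minor(1,0) = 1
Entry delta = -4 - -2 = -2
Det delta = -2 * 1 = -2
New det = 0 + -2 = -2

Answer: -2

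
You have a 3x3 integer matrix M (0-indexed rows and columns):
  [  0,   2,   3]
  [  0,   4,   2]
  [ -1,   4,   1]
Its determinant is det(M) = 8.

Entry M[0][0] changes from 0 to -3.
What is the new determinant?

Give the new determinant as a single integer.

Answer: 20

Derivation:
det is linear in row 0: changing M[0][0] by delta changes det by delta * cofactor(0,0).
Cofactor C_00 = (-1)^(0+0) * minor(0,0) = -4
Entry delta = -3 - 0 = -3
Det delta = -3 * -4 = 12
New det = 8 + 12 = 20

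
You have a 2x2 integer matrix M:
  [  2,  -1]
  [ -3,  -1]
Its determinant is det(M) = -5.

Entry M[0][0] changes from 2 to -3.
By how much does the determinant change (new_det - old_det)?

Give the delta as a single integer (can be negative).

Answer: 5

Derivation:
Cofactor C_00 = -1
Entry delta = -3 - 2 = -5
Det delta = entry_delta * cofactor = -5 * -1 = 5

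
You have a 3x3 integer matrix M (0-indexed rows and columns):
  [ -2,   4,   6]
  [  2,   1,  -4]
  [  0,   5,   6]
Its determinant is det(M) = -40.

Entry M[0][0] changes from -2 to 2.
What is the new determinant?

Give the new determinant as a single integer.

Answer: 64

Derivation:
det is linear in row 0: changing M[0][0] by delta changes det by delta * cofactor(0,0).
Cofactor C_00 = (-1)^(0+0) * minor(0,0) = 26
Entry delta = 2 - -2 = 4
Det delta = 4 * 26 = 104
New det = -40 + 104 = 64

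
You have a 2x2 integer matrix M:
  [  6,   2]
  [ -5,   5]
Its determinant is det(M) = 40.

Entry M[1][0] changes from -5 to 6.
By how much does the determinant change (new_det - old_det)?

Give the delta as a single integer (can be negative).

Answer: -22

Derivation:
Cofactor C_10 = -2
Entry delta = 6 - -5 = 11
Det delta = entry_delta * cofactor = 11 * -2 = -22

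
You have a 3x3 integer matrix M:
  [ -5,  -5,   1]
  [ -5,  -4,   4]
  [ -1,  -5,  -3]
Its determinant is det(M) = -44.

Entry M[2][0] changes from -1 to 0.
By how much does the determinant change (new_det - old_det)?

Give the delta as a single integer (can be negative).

Cofactor C_20 = -16
Entry delta = 0 - -1 = 1
Det delta = entry_delta * cofactor = 1 * -16 = -16

Answer: -16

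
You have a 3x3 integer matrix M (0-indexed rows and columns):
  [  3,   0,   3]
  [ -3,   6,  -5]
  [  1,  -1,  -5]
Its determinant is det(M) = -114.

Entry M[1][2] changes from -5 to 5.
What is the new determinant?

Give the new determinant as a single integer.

det is linear in row 1: changing M[1][2] by delta changes det by delta * cofactor(1,2).
Cofactor C_12 = (-1)^(1+2) * minor(1,2) = 3
Entry delta = 5 - -5 = 10
Det delta = 10 * 3 = 30
New det = -114 + 30 = -84

Answer: -84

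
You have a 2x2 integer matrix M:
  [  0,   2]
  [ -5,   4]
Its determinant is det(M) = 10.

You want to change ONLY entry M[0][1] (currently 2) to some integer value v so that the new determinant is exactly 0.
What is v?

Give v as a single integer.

Answer: 0

Derivation:
det is linear in entry M[0][1]: det = old_det + (v - 2) * C_01
Cofactor C_01 = 5
Want det = 0: 10 + (v - 2) * 5 = 0
  (v - 2) = -10 / 5 = -2
  v = 2 + (-2) = 0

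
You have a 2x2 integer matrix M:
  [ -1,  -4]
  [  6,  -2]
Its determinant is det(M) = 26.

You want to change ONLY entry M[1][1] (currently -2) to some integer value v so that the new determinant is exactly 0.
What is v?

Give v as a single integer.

det is linear in entry M[1][1]: det = old_det + (v - -2) * C_11
Cofactor C_11 = -1
Want det = 0: 26 + (v - -2) * -1 = 0
  (v - -2) = -26 / -1 = 26
  v = -2 + (26) = 24

Answer: 24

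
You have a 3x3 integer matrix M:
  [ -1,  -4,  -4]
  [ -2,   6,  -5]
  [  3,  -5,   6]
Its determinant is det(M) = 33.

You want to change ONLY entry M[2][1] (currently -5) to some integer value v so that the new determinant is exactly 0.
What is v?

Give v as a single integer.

det is linear in entry M[2][1]: det = old_det + (v - -5) * C_21
Cofactor C_21 = 3
Want det = 0: 33 + (v - -5) * 3 = 0
  (v - -5) = -33 / 3 = -11
  v = -5 + (-11) = -16

Answer: -16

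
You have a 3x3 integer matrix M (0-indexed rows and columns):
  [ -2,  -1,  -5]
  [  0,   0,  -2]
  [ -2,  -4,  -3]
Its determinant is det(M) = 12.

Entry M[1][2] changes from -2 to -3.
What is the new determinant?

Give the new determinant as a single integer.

Answer: 18

Derivation:
det is linear in row 1: changing M[1][2] by delta changes det by delta * cofactor(1,2).
Cofactor C_12 = (-1)^(1+2) * minor(1,2) = -6
Entry delta = -3 - -2 = -1
Det delta = -1 * -6 = 6
New det = 12 + 6 = 18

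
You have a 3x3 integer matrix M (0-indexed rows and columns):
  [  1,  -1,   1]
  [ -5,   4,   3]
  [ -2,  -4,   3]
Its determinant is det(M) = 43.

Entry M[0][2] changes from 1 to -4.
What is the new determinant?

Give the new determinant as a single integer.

Answer: -97

Derivation:
det is linear in row 0: changing M[0][2] by delta changes det by delta * cofactor(0,2).
Cofactor C_02 = (-1)^(0+2) * minor(0,2) = 28
Entry delta = -4 - 1 = -5
Det delta = -5 * 28 = -140
New det = 43 + -140 = -97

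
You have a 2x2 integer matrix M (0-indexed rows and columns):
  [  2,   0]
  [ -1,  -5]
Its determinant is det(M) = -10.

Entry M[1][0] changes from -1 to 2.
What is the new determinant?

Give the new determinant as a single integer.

Answer: -10

Derivation:
det is linear in row 1: changing M[1][0] by delta changes det by delta * cofactor(1,0).
Cofactor C_10 = (-1)^(1+0) * minor(1,0) = 0
Entry delta = 2 - -1 = 3
Det delta = 3 * 0 = 0
New det = -10 + 0 = -10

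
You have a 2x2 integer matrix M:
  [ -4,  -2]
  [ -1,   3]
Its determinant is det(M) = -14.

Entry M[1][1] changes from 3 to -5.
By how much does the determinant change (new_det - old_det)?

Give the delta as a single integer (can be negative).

Cofactor C_11 = -4
Entry delta = -5 - 3 = -8
Det delta = entry_delta * cofactor = -8 * -4 = 32

Answer: 32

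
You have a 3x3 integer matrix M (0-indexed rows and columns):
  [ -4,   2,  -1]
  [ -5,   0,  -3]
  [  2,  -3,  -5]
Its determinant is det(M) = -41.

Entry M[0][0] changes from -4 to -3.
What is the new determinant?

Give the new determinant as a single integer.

Answer: -50

Derivation:
det is linear in row 0: changing M[0][0] by delta changes det by delta * cofactor(0,0).
Cofactor C_00 = (-1)^(0+0) * minor(0,0) = -9
Entry delta = -3 - -4 = 1
Det delta = 1 * -9 = -9
New det = -41 + -9 = -50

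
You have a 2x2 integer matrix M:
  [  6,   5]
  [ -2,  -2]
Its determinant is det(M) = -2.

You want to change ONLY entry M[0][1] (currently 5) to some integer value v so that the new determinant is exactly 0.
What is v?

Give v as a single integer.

det is linear in entry M[0][1]: det = old_det + (v - 5) * C_01
Cofactor C_01 = 2
Want det = 0: -2 + (v - 5) * 2 = 0
  (v - 5) = 2 / 2 = 1
  v = 5 + (1) = 6

Answer: 6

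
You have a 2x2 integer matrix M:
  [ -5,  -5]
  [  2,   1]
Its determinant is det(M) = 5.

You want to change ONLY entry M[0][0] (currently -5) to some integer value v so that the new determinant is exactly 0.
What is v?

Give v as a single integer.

Answer: -10

Derivation:
det is linear in entry M[0][0]: det = old_det + (v - -5) * C_00
Cofactor C_00 = 1
Want det = 0: 5 + (v - -5) * 1 = 0
  (v - -5) = -5 / 1 = -5
  v = -5 + (-5) = -10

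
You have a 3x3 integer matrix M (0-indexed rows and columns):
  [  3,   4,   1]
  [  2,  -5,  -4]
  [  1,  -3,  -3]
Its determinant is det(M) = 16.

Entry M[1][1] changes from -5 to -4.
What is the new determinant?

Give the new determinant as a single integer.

det is linear in row 1: changing M[1][1] by delta changes det by delta * cofactor(1,1).
Cofactor C_11 = (-1)^(1+1) * minor(1,1) = -10
Entry delta = -4 - -5 = 1
Det delta = 1 * -10 = -10
New det = 16 + -10 = 6

Answer: 6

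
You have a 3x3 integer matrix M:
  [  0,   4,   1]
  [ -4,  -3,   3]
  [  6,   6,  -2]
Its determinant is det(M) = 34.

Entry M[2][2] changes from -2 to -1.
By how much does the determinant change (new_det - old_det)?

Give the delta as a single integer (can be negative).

Cofactor C_22 = 16
Entry delta = -1 - -2 = 1
Det delta = entry_delta * cofactor = 1 * 16 = 16

Answer: 16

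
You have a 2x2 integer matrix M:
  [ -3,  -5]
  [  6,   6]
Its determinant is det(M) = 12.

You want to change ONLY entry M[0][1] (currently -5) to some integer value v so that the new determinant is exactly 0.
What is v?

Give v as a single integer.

det is linear in entry M[0][1]: det = old_det + (v - -5) * C_01
Cofactor C_01 = -6
Want det = 0: 12 + (v - -5) * -6 = 0
  (v - -5) = -12 / -6 = 2
  v = -5 + (2) = -3

Answer: -3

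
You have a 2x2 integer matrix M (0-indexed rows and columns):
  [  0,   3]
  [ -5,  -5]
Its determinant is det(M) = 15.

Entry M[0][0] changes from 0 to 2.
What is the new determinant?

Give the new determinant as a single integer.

Answer: 5

Derivation:
det is linear in row 0: changing M[0][0] by delta changes det by delta * cofactor(0,0).
Cofactor C_00 = (-1)^(0+0) * minor(0,0) = -5
Entry delta = 2 - 0 = 2
Det delta = 2 * -5 = -10
New det = 15 + -10 = 5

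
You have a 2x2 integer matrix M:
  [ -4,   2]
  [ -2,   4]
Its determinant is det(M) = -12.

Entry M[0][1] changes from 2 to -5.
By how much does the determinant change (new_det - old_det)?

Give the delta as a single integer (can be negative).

Answer: -14

Derivation:
Cofactor C_01 = 2
Entry delta = -5 - 2 = -7
Det delta = entry_delta * cofactor = -7 * 2 = -14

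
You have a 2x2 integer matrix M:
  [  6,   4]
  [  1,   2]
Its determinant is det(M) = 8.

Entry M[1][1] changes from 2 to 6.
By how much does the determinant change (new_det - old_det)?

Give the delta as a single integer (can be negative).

Answer: 24

Derivation:
Cofactor C_11 = 6
Entry delta = 6 - 2 = 4
Det delta = entry_delta * cofactor = 4 * 6 = 24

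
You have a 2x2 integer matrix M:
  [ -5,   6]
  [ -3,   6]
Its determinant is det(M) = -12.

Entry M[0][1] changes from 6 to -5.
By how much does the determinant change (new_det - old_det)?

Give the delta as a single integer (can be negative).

Answer: -33

Derivation:
Cofactor C_01 = 3
Entry delta = -5 - 6 = -11
Det delta = entry_delta * cofactor = -11 * 3 = -33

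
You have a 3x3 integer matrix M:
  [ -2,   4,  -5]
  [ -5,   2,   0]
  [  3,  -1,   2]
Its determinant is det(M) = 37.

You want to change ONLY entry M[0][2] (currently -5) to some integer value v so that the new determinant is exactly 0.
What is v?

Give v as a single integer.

Answer: 32

Derivation:
det is linear in entry M[0][2]: det = old_det + (v - -5) * C_02
Cofactor C_02 = -1
Want det = 0: 37 + (v - -5) * -1 = 0
  (v - -5) = -37 / -1 = 37
  v = -5 + (37) = 32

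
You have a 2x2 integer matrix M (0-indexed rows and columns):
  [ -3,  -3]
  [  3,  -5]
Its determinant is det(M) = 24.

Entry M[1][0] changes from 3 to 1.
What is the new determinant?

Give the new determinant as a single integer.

det is linear in row 1: changing M[1][0] by delta changes det by delta * cofactor(1,0).
Cofactor C_10 = (-1)^(1+0) * minor(1,0) = 3
Entry delta = 1 - 3 = -2
Det delta = -2 * 3 = -6
New det = 24 + -6 = 18

Answer: 18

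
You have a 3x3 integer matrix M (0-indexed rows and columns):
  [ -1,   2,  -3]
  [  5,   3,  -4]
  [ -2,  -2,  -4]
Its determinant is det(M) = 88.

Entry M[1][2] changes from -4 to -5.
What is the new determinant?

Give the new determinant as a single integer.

det is linear in row 1: changing M[1][2] by delta changes det by delta * cofactor(1,2).
Cofactor C_12 = (-1)^(1+2) * minor(1,2) = -6
Entry delta = -5 - -4 = -1
Det delta = -1 * -6 = 6
New det = 88 + 6 = 94

Answer: 94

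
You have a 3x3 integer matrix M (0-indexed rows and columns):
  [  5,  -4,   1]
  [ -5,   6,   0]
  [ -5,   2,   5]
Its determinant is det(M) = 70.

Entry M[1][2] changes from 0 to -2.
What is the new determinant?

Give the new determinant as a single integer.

Answer: 50

Derivation:
det is linear in row 1: changing M[1][2] by delta changes det by delta * cofactor(1,2).
Cofactor C_12 = (-1)^(1+2) * minor(1,2) = 10
Entry delta = -2 - 0 = -2
Det delta = -2 * 10 = -20
New det = 70 + -20 = 50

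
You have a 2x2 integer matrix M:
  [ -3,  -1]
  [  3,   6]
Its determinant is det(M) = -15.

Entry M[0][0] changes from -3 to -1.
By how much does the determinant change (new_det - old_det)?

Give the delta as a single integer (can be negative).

Cofactor C_00 = 6
Entry delta = -1 - -3 = 2
Det delta = entry_delta * cofactor = 2 * 6 = 12

Answer: 12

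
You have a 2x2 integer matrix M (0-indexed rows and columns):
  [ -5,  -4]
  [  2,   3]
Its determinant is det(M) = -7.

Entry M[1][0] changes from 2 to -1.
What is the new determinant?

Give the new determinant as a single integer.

det is linear in row 1: changing M[1][0] by delta changes det by delta * cofactor(1,0).
Cofactor C_10 = (-1)^(1+0) * minor(1,0) = 4
Entry delta = -1 - 2 = -3
Det delta = -3 * 4 = -12
New det = -7 + -12 = -19

Answer: -19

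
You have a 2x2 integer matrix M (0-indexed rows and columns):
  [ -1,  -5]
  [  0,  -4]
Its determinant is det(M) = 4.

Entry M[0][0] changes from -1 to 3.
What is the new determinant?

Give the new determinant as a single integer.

Answer: -12

Derivation:
det is linear in row 0: changing M[0][0] by delta changes det by delta * cofactor(0,0).
Cofactor C_00 = (-1)^(0+0) * minor(0,0) = -4
Entry delta = 3 - -1 = 4
Det delta = 4 * -4 = -16
New det = 4 + -16 = -12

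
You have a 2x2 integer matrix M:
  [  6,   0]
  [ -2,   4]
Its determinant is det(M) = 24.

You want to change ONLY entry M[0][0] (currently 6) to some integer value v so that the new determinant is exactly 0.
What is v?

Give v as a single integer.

Answer: 0

Derivation:
det is linear in entry M[0][0]: det = old_det + (v - 6) * C_00
Cofactor C_00 = 4
Want det = 0: 24 + (v - 6) * 4 = 0
  (v - 6) = -24 / 4 = -6
  v = 6 + (-6) = 0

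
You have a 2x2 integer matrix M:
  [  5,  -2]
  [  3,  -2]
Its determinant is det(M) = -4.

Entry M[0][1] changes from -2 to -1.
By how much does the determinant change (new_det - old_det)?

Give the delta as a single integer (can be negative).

Answer: -3

Derivation:
Cofactor C_01 = -3
Entry delta = -1 - -2 = 1
Det delta = entry_delta * cofactor = 1 * -3 = -3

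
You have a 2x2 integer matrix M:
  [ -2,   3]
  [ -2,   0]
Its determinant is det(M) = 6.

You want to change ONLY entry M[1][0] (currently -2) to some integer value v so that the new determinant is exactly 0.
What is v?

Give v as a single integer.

Answer: 0

Derivation:
det is linear in entry M[1][0]: det = old_det + (v - -2) * C_10
Cofactor C_10 = -3
Want det = 0: 6 + (v - -2) * -3 = 0
  (v - -2) = -6 / -3 = 2
  v = -2 + (2) = 0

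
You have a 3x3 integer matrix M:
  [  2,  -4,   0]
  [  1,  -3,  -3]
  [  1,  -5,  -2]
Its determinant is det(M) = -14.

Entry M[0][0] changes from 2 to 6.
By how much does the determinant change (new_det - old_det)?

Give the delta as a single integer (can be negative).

Cofactor C_00 = -9
Entry delta = 6 - 2 = 4
Det delta = entry_delta * cofactor = 4 * -9 = -36

Answer: -36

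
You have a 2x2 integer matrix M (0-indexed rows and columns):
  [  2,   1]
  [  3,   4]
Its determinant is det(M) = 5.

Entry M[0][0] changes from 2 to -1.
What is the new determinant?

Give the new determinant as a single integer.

det is linear in row 0: changing M[0][0] by delta changes det by delta * cofactor(0,0).
Cofactor C_00 = (-1)^(0+0) * minor(0,0) = 4
Entry delta = -1 - 2 = -3
Det delta = -3 * 4 = -12
New det = 5 + -12 = -7

Answer: -7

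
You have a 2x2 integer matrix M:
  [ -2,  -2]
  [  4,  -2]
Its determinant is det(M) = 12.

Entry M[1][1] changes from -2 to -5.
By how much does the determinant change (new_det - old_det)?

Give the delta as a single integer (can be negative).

Answer: 6

Derivation:
Cofactor C_11 = -2
Entry delta = -5 - -2 = -3
Det delta = entry_delta * cofactor = -3 * -2 = 6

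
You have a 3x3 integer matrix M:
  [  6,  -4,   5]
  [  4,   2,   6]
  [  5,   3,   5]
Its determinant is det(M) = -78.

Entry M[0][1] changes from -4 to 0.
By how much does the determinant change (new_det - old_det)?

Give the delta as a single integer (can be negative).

Cofactor C_01 = 10
Entry delta = 0 - -4 = 4
Det delta = entry_delta * cofactor = 4 * 10 = 40

Answer: 40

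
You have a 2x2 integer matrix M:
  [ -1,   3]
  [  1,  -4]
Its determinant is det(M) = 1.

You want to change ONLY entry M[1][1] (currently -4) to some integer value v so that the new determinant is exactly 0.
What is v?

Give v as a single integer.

Answer: -3

Derivation:
det is linear in entry M[1][1]: det = old_det + (v - -4) * C_11
Cofactor C_11 = -1
Want det = 0: 1 + (v - -4) * -1 = 0
  (v - -4) = -1 / -1 = 1
  v = -4 + (1) = -3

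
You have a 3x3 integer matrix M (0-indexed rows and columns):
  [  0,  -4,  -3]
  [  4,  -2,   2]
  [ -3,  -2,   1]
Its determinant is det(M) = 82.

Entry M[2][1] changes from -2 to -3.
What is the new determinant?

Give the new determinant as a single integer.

Answer: 94

Derivation:
det is linear in row 2: changing M[2][1] by delta changes det by delta * cofactor(2,1).
Cofactor C_21 = (-1)^(2+1) * minor(2,1) = -12
Entry delta = -3 - -2 = -1
Det delta = -1 * -12 = 12
New det = 82 + 12 = 94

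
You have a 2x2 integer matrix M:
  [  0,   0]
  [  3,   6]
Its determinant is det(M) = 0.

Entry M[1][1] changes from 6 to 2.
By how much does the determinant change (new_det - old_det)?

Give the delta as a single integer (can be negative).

Cofactor C_11 = 0
Entry delta = 2 - 6 = -4
Det delta = entry_delta * cofactor = -4 * 0 = 0

Answer: 0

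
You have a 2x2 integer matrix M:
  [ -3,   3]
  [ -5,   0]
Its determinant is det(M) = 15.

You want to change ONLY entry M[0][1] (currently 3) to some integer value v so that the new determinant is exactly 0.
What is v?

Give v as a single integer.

Answer: 0

Derivation:
det is linear in entry M[0][1]: det = old_det + (v - 3) * C_01
Cofactor C_01 = 5
Want det = 0: 15 + (v - 3) * 5 = 0
  (v - 3) = -15 / 5 = -3
  v = 3 + (-3) = 0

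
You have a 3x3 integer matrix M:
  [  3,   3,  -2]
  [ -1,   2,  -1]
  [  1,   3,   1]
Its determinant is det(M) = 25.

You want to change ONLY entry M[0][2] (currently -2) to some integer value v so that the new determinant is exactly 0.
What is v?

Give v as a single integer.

Answer: 3

Derivation:
det is linear in entry M[0][2]: det = old_det + (v - -2) * C_02
Cofactor C_02 = -5
Want det = 0: 25 + (v - -2) * -5 = 0
  (v - -2) = -25 / -5 = 5
  v = -2 + (5) = 3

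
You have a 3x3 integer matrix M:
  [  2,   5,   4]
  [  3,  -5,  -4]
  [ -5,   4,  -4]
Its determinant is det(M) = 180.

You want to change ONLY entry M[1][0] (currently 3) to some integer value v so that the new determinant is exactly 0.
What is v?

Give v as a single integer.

Answer: -2

Derivation:
det is linear in entry M[1][0]: det = old_det + (v - 3) * C_10
Cofactor C_10 = 36
Want det = 0: 180 + (v - 3) * 36 = 0
  (v - 3) = -180 / 36 = -5
  v = 3 + (-5) = -2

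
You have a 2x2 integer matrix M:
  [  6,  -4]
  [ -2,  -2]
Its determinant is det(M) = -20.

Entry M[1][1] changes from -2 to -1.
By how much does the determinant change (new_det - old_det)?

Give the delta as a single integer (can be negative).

Cofactor C_11 = 6
Entry delta = -1 - -2 = 1
Det delta = entry_delta * cofactor = 1 * 6 = 6

Answer: 6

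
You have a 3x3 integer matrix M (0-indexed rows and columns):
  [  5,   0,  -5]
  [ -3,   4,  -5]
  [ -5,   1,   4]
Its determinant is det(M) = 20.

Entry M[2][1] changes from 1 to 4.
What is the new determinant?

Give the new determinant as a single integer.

det is linear in row 2: changing M[2][1] by delta changes det by delta * cofactor(2,1).
Cofactor C_21 = (-1)^(2+1) * minor(2,1) = 40
Entry delta = 4 - 1 = 3
Det delta = 3 * 40 = 120
New det = 20 + 120 = 140

Answer: 140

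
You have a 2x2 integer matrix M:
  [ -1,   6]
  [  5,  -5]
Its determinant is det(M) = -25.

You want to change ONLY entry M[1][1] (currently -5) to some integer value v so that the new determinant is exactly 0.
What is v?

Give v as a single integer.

Answer: -30

Derivation:
det is linear in entry M[1][1]: det = old_det + (v - -5) * C_11
Cofactor C_11 = -1
Want det = 0: -25 + (v - -5) * -1 = 0
  (v - -5) = 25 / -1 = -25
  v = -5 + (-25) = -30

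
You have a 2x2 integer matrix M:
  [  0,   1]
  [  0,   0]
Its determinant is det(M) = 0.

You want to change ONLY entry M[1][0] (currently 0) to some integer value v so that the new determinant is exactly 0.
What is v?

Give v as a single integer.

det is linear in entry M[1][0]: det = old_det + (v - 0) * C_10
Cofactor C_10 = -1
Want det = 0: 0 + (v - 0) * -1 = 0
  (v - 0) = 0 / -1 = 0
  v = 0 + (0) = 0

Answer: 0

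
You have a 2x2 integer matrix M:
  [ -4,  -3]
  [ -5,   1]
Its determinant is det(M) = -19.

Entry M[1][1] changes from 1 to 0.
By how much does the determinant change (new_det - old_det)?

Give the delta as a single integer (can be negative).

Cofactor C_11 = -4
Entry delta = 0 - 1 = -1
Det delta = entry_delta * cofactor = -1 * -4 = 4

Answer: 4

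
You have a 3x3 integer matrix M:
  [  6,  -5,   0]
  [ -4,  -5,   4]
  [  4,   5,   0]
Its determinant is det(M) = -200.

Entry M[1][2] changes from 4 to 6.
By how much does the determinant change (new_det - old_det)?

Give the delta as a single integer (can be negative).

Cofactor C_12 = -50
Entry delta = 6 - 4 = 2
Det delta = entry_delta * cofactor = 2 * -50 = -100

Answer: -100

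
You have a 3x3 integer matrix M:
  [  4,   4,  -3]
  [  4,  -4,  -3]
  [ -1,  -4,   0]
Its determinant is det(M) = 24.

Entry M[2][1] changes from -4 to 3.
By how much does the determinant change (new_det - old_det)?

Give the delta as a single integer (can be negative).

Cofactor C_21 = 0
Entry delta = 3 - -4 = 7
Det delta = entry_delta * cofactor = 7 * 0 = 0

Answer: 0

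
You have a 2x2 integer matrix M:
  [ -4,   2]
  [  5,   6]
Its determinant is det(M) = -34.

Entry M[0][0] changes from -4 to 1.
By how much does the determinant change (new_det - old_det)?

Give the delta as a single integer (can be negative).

Cofactor C_00 = 6
Entry delta = 1 - -4 = 5
Det delta = entry_delta * cofactor = 5 * 6 = 30

Answer: 30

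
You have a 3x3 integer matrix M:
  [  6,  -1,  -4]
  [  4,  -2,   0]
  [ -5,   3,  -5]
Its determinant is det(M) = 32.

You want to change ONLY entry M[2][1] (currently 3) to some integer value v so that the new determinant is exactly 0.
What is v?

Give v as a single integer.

Answer: 5

Derivation:
det is linear in entry M[2][1]: det = old_det + (v - 3) * C_21
Cofactor C_21 = -16
Want det = 0: 32 + (v - 3) * -16 = 0
  (v - 3) = -32 / -16 = 2
  v = 3 + (2) = 5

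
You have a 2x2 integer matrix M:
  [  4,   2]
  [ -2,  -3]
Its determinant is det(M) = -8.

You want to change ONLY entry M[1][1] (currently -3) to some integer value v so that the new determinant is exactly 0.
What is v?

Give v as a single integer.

det is linear in entry M[1][1]: det = old_det + (v - -3) * C_11
Cofactor C_11 = 4
Want det = 0: -8 + (v - -3) * 4 = 0
  (v - -3) = 8 / 4 = 2
  v = -3 + (2) = -1

Answer: -1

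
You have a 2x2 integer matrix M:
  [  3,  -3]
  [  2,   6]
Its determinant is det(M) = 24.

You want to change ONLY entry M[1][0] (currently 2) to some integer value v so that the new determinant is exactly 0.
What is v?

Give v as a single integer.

Answer: -6

Derivation:
det is linear in entry M[1][0]: det = old_det + (v - 2) * C_10
Cofactor C_10 = 3
Want det = 0: 24 + (v - 2) * 3 = 0
  (v - 2) = -24 / 3 = -8
  v = 2 + (-8) = -6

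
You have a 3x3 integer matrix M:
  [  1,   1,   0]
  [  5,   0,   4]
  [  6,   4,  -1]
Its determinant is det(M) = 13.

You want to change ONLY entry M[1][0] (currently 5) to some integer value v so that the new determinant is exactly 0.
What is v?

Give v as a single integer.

det is linear in entry M[1][0]: det = old_det + (v - 5) * C_10
Cofactor C_10 = 1
Want det = 0: 13 + (v - 5) * 1 = 0
  (v - 5) = -13 / 1 = -13
  v = 5 + (-13) = -8

Answer: -8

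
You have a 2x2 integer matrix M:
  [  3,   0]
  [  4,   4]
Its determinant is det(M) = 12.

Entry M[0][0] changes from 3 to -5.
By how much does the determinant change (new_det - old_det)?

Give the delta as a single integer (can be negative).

Answer: -32

Derivation:
Cofactor C_00 = 4
Entry delta = -5 - 3 = -8
Det delta = entry_delta * cofactor = -8 * 4 = -32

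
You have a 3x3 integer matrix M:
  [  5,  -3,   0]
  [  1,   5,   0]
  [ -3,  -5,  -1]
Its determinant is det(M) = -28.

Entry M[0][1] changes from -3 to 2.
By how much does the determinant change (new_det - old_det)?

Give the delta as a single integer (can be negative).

Answer: 5

Derivation:
Cofactor C_01 = 1
Entry delta = 2 - -3 = 5
Det delta = entry_delta * cofactor = 5 * 1 = 5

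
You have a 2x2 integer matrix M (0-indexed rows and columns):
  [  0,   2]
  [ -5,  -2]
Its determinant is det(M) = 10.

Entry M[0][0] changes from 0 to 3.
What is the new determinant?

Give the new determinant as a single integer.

det is linear in row 0: changing M[0][0] by delta changes det by delta * cofactor(0,0).
Cofactor C_00 = (-1)^(0+0) * minor(0,0) = -2
Entry delta = 3 - 0 = 3
Det delta = 3 * -2 = -6
New det = 10 + -6 = 4

Answer: 4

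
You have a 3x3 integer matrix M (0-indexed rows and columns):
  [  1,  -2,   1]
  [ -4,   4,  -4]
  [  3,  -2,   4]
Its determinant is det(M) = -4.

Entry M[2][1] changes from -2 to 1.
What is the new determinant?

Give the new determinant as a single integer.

det is linear in row 2: changing M[2][1] by delta changes det by delta * cofactor(2,1).
Cofactor C_21 = (-1)^(2+1) * minor(2,1) = 0
Entry delta = 1 - -2 = 3
Det delta = 3 * 0 = 0
New det = -4 + 0 = -4

Answer: -4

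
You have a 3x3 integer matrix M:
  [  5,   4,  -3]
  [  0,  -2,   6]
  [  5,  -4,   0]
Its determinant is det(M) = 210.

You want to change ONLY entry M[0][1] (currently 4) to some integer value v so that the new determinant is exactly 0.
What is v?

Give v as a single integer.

det is linear in entry M[0][1]: det = old_det + (v - 4) * C_01
Cofactor C_01 = 30
Want det = 0: 210 + (v - 4) * 30 = 0
  (v - 4) = -210 / 30 = -7
  v = 4 + (-7) = -3

Answer: -3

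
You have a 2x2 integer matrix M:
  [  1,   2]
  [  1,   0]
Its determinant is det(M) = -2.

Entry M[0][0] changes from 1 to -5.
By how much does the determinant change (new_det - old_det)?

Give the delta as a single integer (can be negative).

Cofactor C_00 = 0
Entry delta = -5 - 1 = -6
Det delta = entry_delta * cofactor = -6 * 0 = 0

Answer: 0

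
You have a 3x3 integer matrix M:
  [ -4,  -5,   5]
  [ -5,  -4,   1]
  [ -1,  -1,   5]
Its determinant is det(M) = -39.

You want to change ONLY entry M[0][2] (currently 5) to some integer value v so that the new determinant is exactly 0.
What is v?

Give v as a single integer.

det is linear in entry M[0][2]: det = old_det + (v - 5) * C_02
Cofactor C_02 = 1
Want det = 0: -39 + (v - 5) * 1 = 0
  (v - 5) = 39 / 1 = 39
  v = 5 + (39) = 44

Answer: 44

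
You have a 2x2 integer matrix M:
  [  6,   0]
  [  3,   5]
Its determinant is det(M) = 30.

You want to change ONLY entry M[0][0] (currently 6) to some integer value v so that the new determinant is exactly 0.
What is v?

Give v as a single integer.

Answer: 0

Derivation:
det is linear in entry M[0][0]: det = old_det + (v - 6) * C_00
Cofactor C_00 = 5
Want det = 0: 30 + (v - 6) * 5 = 0
  (v - 6) = -30 / 5 = -6
  v = 6 + (-6) = 0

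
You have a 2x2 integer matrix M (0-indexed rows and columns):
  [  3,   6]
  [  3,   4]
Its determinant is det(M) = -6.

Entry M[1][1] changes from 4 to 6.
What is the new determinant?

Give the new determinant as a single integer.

det is linear in row 1: changing M[1][1] by delta changes det by delta * cofactor(1,1).
Cofactor C_11 = (-1)^(1+1) * minor(1,1) = 3
Entry delta = 6 - 4 = 2
Det delta = 2 * 3 = 6
New det = -6 + 6 = 0

Answer: 0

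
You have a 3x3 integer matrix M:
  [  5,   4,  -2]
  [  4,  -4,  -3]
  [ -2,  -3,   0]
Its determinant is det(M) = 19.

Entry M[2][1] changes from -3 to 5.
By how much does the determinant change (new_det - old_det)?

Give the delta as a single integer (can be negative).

Cofactor C_21 = 7
Entry delta = 5 - -3 = 8
Det delta = entry_delta * cofactor = 8 * 7 = 56

Answer: 56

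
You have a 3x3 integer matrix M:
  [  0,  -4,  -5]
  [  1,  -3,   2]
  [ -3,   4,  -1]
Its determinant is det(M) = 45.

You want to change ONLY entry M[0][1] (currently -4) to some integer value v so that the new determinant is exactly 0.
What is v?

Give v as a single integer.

Answer: 5

Derivation:
det is linear in entry M[0][1]: det = old_det + (v - -4) * C_01
Cofactor C_01 = -5
Want det = 0: 45 + (v - -4) * -5 = 0
  (v - -4) = -45 / -5 = 9
  v = -4 + (9) = 5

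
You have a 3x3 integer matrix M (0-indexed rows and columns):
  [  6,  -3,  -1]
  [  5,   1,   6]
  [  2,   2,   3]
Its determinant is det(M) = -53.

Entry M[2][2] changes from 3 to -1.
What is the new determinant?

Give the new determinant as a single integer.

det is linear in row 2: changing M[2][2] by delta changes det by delta * cofactor(2,2).
Cofactor C_22 = (-1)^(2+2) * minor(2,2) = 21
Entry delta = -1 - 3 = -4
Det delta = -4 * 21 = -84
New det = -53 + -84 = -137

Answer: -137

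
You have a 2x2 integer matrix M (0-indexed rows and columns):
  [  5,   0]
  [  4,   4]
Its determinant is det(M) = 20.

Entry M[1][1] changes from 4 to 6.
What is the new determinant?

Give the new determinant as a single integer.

det is linear in row 1: changing M[1][1] by delta changes det by delta * cofactor(1,1).
Cofactor C_11 = (-1)^(1+1) * minor(1,1) = 5
Entry delta = 6 - 4 = 2
Det delta = 2 * 5 = 10
New det = 20 + 10 = 30

Answer: 30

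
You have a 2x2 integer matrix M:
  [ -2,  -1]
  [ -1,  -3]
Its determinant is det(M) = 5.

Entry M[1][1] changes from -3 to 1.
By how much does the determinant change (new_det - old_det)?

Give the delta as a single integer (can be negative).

Answer: -8

Derivation:
Cofactor C_11 = -2
Entry delta = 1 - -3 = 4
Det delta = entry_delta * cofactor = 4 * -2 = -8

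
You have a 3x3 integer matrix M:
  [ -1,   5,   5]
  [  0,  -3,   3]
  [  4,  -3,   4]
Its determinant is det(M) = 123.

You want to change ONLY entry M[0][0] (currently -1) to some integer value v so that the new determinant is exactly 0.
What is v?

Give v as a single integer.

Answer: 40

Derivation:
det is linear in entry M[0][0]: det = old_det + (v - -1) * C_00
Cofactor C_00 = -3
Want det = 0: 123 + (v - -1) * -3 = 0
  (v - -1) = -123 / -3 = 41
  v = -1 + (41) = 40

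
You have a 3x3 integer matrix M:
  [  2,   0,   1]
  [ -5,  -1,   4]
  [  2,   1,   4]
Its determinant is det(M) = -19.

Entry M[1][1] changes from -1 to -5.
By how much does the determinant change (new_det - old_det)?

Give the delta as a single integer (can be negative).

Cofactor C_11 = 6
Entry delta = -5 - -1 = -4
Det delta = entry_delta * cofactor = -4 * 6 = -24

Answer: -24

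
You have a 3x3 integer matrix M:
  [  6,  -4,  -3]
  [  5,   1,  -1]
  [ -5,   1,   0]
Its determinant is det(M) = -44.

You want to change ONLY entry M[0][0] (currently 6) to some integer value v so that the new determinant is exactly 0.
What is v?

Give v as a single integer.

Answer: 50

Derivation:
det is linear in entry M[0][0]: det = old_det + (v - 6) * C_00
Cofactor C_00 = 1
Want det = 0: -44 + (v - 6) * 1 = 0
  (v - 6) = 44 / 1 = 44
  v = 6 + (44) = 50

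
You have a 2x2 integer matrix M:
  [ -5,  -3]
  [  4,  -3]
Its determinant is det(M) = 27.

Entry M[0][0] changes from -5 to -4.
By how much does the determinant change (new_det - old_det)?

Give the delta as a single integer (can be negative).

Cofactor C_00 = -3
Entry delta = -4 - -5 = 1
Det delta = entry_delta * cofactor = 1 * -3 = -3

Answer: -3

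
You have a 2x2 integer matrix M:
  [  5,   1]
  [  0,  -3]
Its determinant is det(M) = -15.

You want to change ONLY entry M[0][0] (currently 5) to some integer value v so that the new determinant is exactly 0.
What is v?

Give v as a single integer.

det is linear in entry M[0][0]: det = old_det + (v - 5) * C_00
Cofactor C_00 = -3
Want det = 0: -15 + (v - 5) * -3 = 0
  (v - 5) = 15 / -3 = -5
  v = 5 + (-5) = 0

Answer: 0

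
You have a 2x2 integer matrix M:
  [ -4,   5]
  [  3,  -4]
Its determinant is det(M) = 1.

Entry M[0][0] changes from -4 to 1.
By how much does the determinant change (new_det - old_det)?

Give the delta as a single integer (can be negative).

Cofactor C_00 = -4
Entry delta = 1 - -4 = 5
Det delta = entry_delta * cofactor = 5 * -4 = -20

Answer: -20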